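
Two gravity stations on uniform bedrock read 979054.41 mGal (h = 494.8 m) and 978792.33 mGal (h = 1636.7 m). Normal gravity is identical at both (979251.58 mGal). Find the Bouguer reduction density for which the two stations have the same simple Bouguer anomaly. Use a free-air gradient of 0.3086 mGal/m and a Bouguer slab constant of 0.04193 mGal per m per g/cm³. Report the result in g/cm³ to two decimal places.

Δg_obs = 978792.33 − 979054.41 = -262.08 mGal over Δh = 1636.7 − 494.8 = 1141.9 m
Equal Bouguer anomalies ⇒ Δg_obs + (0.3086 − 0.04193ρ)·Δh = 0
0.3086 − 0.04193ρ = −Δg_obs/Δh = 0.22951
ρ = (0.3086 − 0.22951) / 0.04193 = 1.89 g/cm³

1.89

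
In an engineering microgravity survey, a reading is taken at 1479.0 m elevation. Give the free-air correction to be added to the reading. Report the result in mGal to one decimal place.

456.4

Free-air correction = 0.3086 × 1479.0 = 456.4 mGal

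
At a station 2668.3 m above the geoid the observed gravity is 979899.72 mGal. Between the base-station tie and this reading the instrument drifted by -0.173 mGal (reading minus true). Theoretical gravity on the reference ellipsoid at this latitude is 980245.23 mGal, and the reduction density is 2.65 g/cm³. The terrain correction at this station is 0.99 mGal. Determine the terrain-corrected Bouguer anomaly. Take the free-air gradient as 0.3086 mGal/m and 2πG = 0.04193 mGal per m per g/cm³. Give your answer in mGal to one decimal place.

Drift-corrected reading = 979899.72 − (-0.173) = 979899.893 mGal
Free-air correction = 0.3086 × 2668.3 = 823.44 mGal
Free-air anomaly = 979899.893 − 980245.23 + (823.44) = 478.103 mGal
Bouguer slab correction = 0.04193 × 2.65 × 2668.3 = 296.49 mGal
Simple Bouguer anomaly = 478.103 − (296.49) = 181.613 mGal
Complete Bouguer anomaly = 181.613 + 0.99 = 182.603 mGal

182.6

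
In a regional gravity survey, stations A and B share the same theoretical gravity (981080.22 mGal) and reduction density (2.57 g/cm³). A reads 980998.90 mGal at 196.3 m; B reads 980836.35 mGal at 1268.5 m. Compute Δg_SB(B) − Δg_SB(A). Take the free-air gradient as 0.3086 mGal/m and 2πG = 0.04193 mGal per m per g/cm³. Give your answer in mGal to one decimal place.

52.8

Δg_SB(A) = 980998.90 − 981080.22 + 0.3086×196.3 − 0.04193×2.57×196.3 = -41.90 mGal
Δg_SB(B) = 980836.35 − 981080.22 + 0.3086×1268.5 − 0.04193×2.57×1268.5 = 10.90 mGal
Difference = 10.90 − (-41.90) = 52.80 mGal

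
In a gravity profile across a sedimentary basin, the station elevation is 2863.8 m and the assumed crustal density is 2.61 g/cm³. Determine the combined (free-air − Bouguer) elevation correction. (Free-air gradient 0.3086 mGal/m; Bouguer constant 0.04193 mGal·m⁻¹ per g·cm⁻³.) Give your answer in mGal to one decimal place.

570.4

Combined gradient = 0.3086 − 0.04193 × 2.61 = 0.1991627 mGal/m
Combined elevation correction = 0.1991627 × 2863.8 = 570.4 mGal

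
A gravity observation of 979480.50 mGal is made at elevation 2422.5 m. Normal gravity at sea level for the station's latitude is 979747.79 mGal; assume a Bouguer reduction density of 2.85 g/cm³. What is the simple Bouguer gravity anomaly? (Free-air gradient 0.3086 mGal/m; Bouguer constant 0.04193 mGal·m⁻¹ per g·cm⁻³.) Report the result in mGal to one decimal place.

Free-air correction = 0.3086 × 2422.5 = 747.58 mGal
Free-air anomaly = 979480.50 − 979747.79 + (747.58) = 480.29 mGal
Bouguer slab correction = 0.04193 × 2.85 × 2422.5 = 289.49 mGal
Simple Bouguer anomaly = 480.29 − (289.49) = 190.80 mGal

190.8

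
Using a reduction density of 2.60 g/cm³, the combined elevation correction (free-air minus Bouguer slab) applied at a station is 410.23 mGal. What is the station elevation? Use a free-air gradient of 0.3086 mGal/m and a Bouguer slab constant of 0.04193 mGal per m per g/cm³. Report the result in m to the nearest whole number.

Combined gradient = 0.3086 − 0.04193 × 2.60 = 0.1995820 mGal/m
h = 410.23 / 0.1995820 = 2055.45 m

2055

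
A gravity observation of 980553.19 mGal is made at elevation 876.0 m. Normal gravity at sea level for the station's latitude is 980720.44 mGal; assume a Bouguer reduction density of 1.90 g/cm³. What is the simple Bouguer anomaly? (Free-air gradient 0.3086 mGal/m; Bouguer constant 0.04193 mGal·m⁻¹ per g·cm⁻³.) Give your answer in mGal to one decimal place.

33.3

Free-air correction = 0.3086 × 876.0 = 270.33 mGal
Free-air anomaly = 980553.19 − 980720.44 + (270.33) = 103.08 mGal
Bouguer slab correction = 0.04193 × 1.90 × 876.0 = 69.79 mGal
Simple Bouguer anomaly = 103.08 − (69.79) = 33.29 mGal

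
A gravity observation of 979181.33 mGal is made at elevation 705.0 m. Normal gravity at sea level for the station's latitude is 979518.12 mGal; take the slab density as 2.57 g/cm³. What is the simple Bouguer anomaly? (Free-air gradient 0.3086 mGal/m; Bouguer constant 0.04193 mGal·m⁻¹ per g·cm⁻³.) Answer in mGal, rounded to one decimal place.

-195.2

Free-air correction = 0.3086 × 705.0 = 217.56 mGal
Free-air anomaly = 979181.33 − 979518.12 + (217.56) = -119.23 mGal
Bouguer slab correction = 0.04193 × 2.57 × 705.0 = 75.97 mGal
Simple Bouguer anomaly = -119.23 − (75.97) = -195.20 mGal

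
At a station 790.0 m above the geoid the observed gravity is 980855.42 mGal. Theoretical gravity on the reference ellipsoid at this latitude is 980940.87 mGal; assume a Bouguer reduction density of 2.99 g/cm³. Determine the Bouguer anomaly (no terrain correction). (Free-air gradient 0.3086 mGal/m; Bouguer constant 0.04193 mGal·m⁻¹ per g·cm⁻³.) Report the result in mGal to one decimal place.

59.3

Free-air correction = 0.3086 × 790.0 = 243.79 mGal
Free-air anomaly = 980855.42 − 980940.87 + (243.79) = 158.34 mGal
Bouguer slab correction = 0.04193 × 2.99 × 790.0 = 99.04 mGal
Simple Bouguer anomaly = 158.34 − (99.04) = 59.30 mGal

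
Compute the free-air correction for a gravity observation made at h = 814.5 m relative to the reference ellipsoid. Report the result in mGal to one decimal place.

Free-air correction = 0.3086 × 814.5 = 251.4 mGal

251.4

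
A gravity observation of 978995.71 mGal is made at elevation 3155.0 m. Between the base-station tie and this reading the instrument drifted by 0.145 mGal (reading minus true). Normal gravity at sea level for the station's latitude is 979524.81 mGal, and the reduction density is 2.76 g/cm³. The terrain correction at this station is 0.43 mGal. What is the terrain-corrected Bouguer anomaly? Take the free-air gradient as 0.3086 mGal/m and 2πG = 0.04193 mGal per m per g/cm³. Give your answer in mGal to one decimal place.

79.7

Drift-corrected reading = 978995.71 − (0.145) = 978995.565 mGal
Free-air correction = 0.3086 × 3155.0 = 973.63 mGal
Free-air anomaly = 978995.565 − 979524.81 + (973.63) = 444.385 mGal
Bouguer slab correction = 0.04193 × 2.76 × 3155.0 = 365.12 mGal
Simple Bouguer anomaly = 444.385 − (365.12) = 79.265 mGal
Complete Bouguer anomaly = 79.265 + 0.43 = 79.695 mGal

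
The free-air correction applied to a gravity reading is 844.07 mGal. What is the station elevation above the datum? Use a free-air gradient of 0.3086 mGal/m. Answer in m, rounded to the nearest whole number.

2735

h = 844.07 / 0.3086 = 2735.16 m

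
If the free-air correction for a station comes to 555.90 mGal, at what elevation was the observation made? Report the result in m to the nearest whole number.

h = 555.90 / 0.3086 = 1801.36 m

1801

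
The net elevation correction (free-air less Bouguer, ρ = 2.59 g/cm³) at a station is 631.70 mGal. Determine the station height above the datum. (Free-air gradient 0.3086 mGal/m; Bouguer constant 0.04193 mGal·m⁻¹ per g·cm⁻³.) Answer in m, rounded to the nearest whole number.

3158

Combined gradient = 0.3086 − 0.04193 × 2.59 = 0.2000013 mGal/m
h = 631.70 / 0.2000013 = 3158.48 m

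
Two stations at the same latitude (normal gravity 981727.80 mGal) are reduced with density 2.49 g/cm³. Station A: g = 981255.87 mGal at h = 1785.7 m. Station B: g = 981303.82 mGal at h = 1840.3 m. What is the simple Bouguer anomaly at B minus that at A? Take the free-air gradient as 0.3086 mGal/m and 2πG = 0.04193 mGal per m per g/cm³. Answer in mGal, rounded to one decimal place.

Δg_SB(A) = 981255.87 − 981727.80 + 0.3086×1785.7 − 0.04193×2.49×1785.7 = -107.30 mGal
Δg_SB(B) = 981303.82 − 981727.80 + 0.3086×1840.3 − 0.04193×2.49×1840.3 = -48.20 mGal
Difference = -48.20 − (-107.30) = 59.10 mGal

59.1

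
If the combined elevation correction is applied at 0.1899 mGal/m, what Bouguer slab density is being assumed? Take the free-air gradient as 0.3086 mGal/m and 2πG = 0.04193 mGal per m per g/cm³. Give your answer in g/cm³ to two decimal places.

2.83

0.1899 = 0.3086 − 0.04193 × ρ
ρ = (0.3086 − 0.1899) / 0.04193 = 2.83 g/cm³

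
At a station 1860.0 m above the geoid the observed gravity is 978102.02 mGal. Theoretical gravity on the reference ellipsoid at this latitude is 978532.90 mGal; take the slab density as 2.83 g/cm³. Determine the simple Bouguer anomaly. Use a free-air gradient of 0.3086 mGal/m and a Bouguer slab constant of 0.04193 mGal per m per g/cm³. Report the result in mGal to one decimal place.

-77.6

Free-air correction = 0.3086 × 1860.0 = 574.00 mGal
Free-air anomaly = 978102.02 − 978532.90 + (574.00) = 143.12 mGal
Bouguer slab correction = 0.04193 × 2.83 × 1860.0 = 220.71 mGal
Simple Bouguer anomaly = 143.12 − (220.71) = -77.59 mGal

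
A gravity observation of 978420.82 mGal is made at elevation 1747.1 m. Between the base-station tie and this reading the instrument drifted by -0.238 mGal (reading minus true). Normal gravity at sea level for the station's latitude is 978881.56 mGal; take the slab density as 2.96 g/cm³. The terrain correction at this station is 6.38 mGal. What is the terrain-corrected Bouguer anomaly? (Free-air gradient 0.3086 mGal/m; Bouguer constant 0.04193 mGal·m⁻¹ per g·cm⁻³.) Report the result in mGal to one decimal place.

Drift-corrected reading = 978420.82 − (-0.238) = 978421.058 mGal
Free-air correction = 0.3086 × 1747.1 = 539.16 mGal
Free-air anomaly = 978421.058 − 978881.56 + (539.16) = 78.658 mGal
Bouguer slab correction = 0.04193 × 2.96 × 1747.1 = 216.84 mGal
Simple Bouguer anomaly = 78.658 − (216.84) = -138.182 mGal
Complete Bouguer anomaly = -138.182 + 6.38 = -131.802 mGal

-131.8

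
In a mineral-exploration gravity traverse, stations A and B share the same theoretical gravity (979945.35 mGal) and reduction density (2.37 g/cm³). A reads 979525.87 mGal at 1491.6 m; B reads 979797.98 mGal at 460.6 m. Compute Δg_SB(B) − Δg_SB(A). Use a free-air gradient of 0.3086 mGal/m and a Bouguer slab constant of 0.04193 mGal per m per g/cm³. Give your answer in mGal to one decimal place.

56.4

Δg_SB(A) = 979525.87 − 979945.35 + 0.3086×1491.6 − 0.04193×2.37×1491.6 = -107.40 mGal
Δg_SB(B) = 979797.98 − 979945.35 + 0.3086×460.6 − 0.04193×2.37×460.6 = -51.00 mGal
Difference = -51.00 − (-107.40) = 56.40 mGal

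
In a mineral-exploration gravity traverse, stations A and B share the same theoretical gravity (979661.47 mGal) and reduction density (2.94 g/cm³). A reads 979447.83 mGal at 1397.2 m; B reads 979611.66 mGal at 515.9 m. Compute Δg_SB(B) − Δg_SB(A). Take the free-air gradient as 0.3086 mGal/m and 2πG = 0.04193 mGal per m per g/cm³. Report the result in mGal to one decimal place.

Δg_SB(A) = 979447.83 − 979661.47 + 0.3086×1397.2 − 0.04193×2.94×1397.2 = 45.30 mGal
Δg_SB(B) = 979611.66 − 979661.47 + 0.3086×515.9 − 0.04193×2.94×515.9 = 45.80 mGal
Difference = 45.80 − (45.30) = 0.50 mGal

0.5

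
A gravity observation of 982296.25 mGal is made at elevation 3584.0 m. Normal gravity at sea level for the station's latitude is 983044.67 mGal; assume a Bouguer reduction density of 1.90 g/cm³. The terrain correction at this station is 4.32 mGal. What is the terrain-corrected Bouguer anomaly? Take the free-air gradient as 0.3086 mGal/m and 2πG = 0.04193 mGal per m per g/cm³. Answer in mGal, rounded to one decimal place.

Free-air correction = 0.3086 × 3584.0 = 1106.02 mGal
Free-air anomaly = 982296.25 − 983044.67 + (1106.02) = 357.60 mGal
Bouguer slab correction = 0.04193 × 1.90 × 3584.0 = 285.53 mGal
Simple Bouguer anomaly = 357.60 − (285.53) = 72.07 mGal
Complete Bouguer anomaly = 72.07 + 4.32 = 76.39 mGal

76.4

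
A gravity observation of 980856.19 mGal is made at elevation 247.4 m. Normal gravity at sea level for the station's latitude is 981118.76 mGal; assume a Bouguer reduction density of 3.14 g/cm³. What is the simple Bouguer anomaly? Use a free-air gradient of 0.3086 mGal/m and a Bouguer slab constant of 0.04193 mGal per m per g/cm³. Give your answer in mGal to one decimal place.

Free-air correction = 0.3086 × 247.4 = 76.35 mGal
Free-air anomaly = 980856.19 − 981118.76 + (76.35) = -186.22 mGal
Bouguer slab correction = 0.04193 × 3.14 × 247.4 = 32.57 mGal
Simple Bouguer anomaly = -186.22 − (32.57) = -218.79 mGal

-218.8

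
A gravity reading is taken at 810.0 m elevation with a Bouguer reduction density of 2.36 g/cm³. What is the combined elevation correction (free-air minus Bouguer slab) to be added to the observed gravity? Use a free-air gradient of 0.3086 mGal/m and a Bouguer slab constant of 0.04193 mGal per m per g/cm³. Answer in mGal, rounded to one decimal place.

169.8

Combined gradient = 0.3086 − 0.04193 × 2.36 = 0.2096452 mGal/m
Combined elevation correction = 0.2096452 × 810.0 = 169.8 mGal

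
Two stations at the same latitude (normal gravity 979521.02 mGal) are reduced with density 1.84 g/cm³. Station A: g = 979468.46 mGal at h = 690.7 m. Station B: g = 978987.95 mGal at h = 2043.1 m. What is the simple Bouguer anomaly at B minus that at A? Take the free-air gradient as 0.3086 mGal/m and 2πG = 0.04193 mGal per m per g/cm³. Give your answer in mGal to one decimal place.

Δg_SB(A) = 979468.46 − 979521.02 + 0.3086×690.7 − 0.04193×1.84×690.7 = 107.30 mGal
Δg_SB(B) = 978987.95 − 979521.02 + 0.3086×2043.1 − 0.04193×1.84×2043.1 = -60.20 mGal
Difference = -60.20 − (107.30) = -167.50 mGal

-167.5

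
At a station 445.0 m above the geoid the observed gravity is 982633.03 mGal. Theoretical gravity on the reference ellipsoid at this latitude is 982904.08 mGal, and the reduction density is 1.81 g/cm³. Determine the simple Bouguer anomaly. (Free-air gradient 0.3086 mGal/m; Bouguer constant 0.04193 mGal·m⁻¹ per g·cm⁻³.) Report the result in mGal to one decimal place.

-167.5

Free-air correction = 0.3086 × 445.0 = 137.33 mGal
Free-air anomaly = 982633.03 − 982904.08 + (137.33) = -133.72 mGal
Bouguer slab correction = 0.04193 × 1.81 × 445.0 = 33.77 mGal
Simple Bouguer anomaly = -133.72 − (33.77) = -167.49 mGal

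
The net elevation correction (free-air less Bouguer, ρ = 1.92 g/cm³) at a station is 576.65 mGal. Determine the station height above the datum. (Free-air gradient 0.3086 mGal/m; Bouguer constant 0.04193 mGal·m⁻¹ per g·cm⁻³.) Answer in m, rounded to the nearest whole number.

2528

Combined gradient = 0.3086 − 0.04193 × 1.92 = 0.2280944 mGal/m
h = 576.65 / 0.2280944 = 2528.12 m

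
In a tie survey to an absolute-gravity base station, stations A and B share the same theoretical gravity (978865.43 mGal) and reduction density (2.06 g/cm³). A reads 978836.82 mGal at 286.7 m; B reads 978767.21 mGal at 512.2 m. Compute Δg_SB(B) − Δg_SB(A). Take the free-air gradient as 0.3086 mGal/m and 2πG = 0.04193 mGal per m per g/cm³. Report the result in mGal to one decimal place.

-19.5

Δg_SB(A) = 978836.82 − 978865.43 + 0.3086×286.7 − 0.04193×2.06×286.7 = 35.10 mGal
Δg_SB(B) = 978767.21 − 978865.43 + 0.3086×512.2 − 0.04193×2.06×512.2 = 15.60 mGal
Difference = 15.60 − (35.10) = -19.50 mGal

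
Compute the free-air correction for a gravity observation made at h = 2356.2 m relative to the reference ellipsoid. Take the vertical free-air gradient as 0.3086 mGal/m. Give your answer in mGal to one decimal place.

Free-air correction = 0.3086 × 2356.2 = 727.1 mGal

727.1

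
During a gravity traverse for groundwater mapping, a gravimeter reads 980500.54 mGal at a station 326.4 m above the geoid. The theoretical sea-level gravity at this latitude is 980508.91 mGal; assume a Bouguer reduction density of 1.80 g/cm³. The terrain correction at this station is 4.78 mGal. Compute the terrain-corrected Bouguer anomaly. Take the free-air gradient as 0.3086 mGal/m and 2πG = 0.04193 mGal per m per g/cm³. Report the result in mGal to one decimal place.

Free-air correction = 0.3086 × 326.4 = 100.73 mGal
Free-air anomaly = 980500.54 − 980508.91 + (100.73) = 92.36 mGal
Bouguer slab correction = 0.04193 × 1.80 × 326.4 = 24.63 mGal
Simple Bouguer anomaly = 92.36 − (24.63) = 67.73 mGal
Complete Bouguer anomaly = 67.73 + 4.78 = 72.51 mGal

72.5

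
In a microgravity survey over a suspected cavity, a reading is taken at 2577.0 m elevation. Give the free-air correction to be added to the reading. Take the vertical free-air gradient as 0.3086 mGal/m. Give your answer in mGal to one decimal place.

Free-air correction = 0.3086 × 2577.0 = 795.3 mGal

795.3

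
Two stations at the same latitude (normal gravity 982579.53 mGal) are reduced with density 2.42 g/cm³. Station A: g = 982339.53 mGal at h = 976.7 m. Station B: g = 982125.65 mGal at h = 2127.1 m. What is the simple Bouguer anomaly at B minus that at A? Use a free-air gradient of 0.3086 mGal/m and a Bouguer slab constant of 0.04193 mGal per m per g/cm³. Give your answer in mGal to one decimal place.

24.4

Δg_SB(A) = 982339.53 − 982579.53 + 0.3086×976.7 − 0.04193×2.42×976.7 = -37.70 mGal
Δg_SB(B) = 982125.65 − 982579.53 + 0.3086×2127.1 − 0.04193×2.42×2127.1 = -13.30 mGal
Difference = -13.30 − (-37.70) = 24.40 mGal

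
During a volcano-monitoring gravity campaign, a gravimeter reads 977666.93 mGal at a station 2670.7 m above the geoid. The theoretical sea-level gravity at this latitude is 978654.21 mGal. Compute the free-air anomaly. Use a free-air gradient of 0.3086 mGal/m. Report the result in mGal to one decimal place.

Free-air correction = 0.3086 × 2670.7 = 824.18 mGal
Free-air anomaly = 977666.93 − 978654.21 + (824.18) = -163.10 mGal

-163.1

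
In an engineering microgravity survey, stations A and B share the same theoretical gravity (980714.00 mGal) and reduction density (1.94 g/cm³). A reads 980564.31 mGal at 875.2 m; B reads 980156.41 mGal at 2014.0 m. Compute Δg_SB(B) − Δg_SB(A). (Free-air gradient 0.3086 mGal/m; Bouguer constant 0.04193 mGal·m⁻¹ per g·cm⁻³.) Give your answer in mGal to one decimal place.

Δg_SB(A) = 980564.31 − 980714.00 + 0.3086×875.2 − 0.04193×1.94×875.2 = 49.20 mGal
Δg_SB(B) = 980156.41 − 980714.00 + 0.3086×2014.0 − 0.04193×1.94×2014.0 = -99.90 mGal
Difference = -99.90 − (49.20) = -149.10 mGal

-149.1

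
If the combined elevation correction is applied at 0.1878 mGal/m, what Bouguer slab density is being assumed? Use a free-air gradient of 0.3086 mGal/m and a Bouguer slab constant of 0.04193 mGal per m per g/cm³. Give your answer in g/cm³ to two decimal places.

0.1878 = 0.3086 − 0.04193 × ρ
ρ = (0.3086 − 0.1878) / 0.04193 = 2.88 g/cm³

2.88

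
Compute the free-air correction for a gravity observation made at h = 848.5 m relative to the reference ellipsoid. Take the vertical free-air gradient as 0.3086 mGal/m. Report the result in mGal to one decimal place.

261.8

Free-air correction = 0.3086 × 848.5 = 261.8 mGal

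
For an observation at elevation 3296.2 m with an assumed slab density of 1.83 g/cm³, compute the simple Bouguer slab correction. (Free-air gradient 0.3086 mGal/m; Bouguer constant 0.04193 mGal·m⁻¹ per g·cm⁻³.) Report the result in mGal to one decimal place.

252.9

Bouguer slab correction = 0.04193 × 1.83 × 3296.2 = 252.9 mGal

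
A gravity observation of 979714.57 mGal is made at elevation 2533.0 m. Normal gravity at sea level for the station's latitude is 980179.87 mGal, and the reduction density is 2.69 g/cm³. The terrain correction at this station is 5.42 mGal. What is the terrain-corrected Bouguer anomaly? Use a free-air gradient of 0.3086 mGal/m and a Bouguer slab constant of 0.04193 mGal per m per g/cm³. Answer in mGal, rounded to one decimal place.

36.1

Free-air correction = 0.3086 × 2533.0 = 781.68 mGal
Free-air anomaly = 979714.57 − 980179.87 + (781.68) = 316.38 mGal
Bouguer slab correction = 0.04193 × 2.69 × 2533.0 = 285.70 mGal
Simple Bouguer anomaly = 316.38 − (285.70) = 30.68 mGal
Complete Bouguer anomaly = 30.68 + 5.42 = 36.10 mGal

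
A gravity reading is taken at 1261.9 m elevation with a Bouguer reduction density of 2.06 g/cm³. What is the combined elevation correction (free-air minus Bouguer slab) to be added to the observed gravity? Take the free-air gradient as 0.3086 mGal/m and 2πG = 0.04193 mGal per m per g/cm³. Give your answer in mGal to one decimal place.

Combined gradient = 0.3086 − 0.04193 × 2.06 = 0.2222242 mGal/m
Combined elevation correction = 0.2222242 × 1261.9 = 280.4 mGal

280.4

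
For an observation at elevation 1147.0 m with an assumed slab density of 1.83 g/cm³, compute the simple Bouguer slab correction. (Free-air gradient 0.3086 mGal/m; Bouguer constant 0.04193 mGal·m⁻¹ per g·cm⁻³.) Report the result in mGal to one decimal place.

88.0

Bouguer slab correction = 0.04193 × 1.83 × 1147.0 = 88.0 mGal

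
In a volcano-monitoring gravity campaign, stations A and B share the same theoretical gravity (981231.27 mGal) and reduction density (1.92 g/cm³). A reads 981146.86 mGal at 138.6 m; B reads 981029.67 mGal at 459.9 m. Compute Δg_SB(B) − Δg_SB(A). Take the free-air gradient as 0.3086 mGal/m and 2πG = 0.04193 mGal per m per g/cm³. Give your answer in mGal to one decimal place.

Δg_SB(A) = 981146.86 − 981231.27 + 0.3086×138.6 − 0.04193×1.92×138.6 = -52.80 mGal
Δg_SB(B) = 981029.67 − 981231.27 + 0.3086×459.9 − 0.04193×1.92×459.9 = -96.70 mGal
Difference = -96.70 − (-52.80) = -43.90 mGal

-43.9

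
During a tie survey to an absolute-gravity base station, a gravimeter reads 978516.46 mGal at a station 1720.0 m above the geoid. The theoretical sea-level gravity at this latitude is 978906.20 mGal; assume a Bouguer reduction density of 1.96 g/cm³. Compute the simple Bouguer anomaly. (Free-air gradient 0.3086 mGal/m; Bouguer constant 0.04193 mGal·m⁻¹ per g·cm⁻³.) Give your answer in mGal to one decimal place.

Free-air correction = 0.3086 × 1720.0 = 530.79 mGal
Free-air anomaly = 978516.46 − 978906.20 + (530.79) = 141.05 mGal
Bouguer slab correction = 0.04193 × 1.96 × 1720.0 = 141.35 mGal
Simple Bouguer anomaly = 141.05 − (141.35) = -0.30 mGal

-0.3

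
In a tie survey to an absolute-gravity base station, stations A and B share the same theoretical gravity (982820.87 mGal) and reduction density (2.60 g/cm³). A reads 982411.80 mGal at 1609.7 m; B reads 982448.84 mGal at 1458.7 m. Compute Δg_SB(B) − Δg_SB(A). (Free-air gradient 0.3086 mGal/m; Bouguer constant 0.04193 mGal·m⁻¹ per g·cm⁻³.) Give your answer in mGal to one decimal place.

6.9

Δg_SB(A) = 982411.80 − 982820.87 + 0.3086×1609.7 − 0.04193×2.60×1609.7 = -87.80 mGal
Δg_SB(B) = 982448.84 − 982820.87 + 0.3086×1458.7 − 0.04193×2.60×1458.7 = -80.90 mGal
Difference = -80.90 − (-87.80) = 6.90 mGal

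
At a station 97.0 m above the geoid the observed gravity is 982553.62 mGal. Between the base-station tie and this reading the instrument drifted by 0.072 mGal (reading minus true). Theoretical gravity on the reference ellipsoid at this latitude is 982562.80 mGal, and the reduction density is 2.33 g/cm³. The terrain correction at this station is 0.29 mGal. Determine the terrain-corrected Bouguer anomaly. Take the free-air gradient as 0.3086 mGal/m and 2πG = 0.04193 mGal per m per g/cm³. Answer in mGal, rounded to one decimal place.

Drift-corrected reading = 982553.62 − (0.072) = 982553.548 mGal
Free-air correction = 0.3086 × 97.0 = 29.93 mGal
Free-air anomaly = 982553.548 − 982562.80 + (29.93) = 20.678 mGal
Bouguer slab correction = 0.04193 × 2.33 × 97.0 = 9.48 mGal
Simple Bouguer anomaly = 20.678 − (9.48) = 11.198 mGal
Complete Bouguer anomaly = 11.198 + 0.29 = 11.488 mGal

11.5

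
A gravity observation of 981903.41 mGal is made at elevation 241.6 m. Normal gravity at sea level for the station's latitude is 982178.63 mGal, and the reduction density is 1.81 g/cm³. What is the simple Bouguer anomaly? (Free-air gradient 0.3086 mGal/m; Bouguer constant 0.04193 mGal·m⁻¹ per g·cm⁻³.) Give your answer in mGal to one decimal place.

-219.0

Free-air correction = 0.3086 × 241.6 = 74.56 mGal
Free-air anomaly = 981903.41 − 982178.63 + (74.56) = -200.66 mGal
Bouguer slab correction = 0.04193 × 1.81 × 241.6 = 18.34 mGal
Simple Bouguer anomaly = -200.66 − (18.34) = -219.00 mGal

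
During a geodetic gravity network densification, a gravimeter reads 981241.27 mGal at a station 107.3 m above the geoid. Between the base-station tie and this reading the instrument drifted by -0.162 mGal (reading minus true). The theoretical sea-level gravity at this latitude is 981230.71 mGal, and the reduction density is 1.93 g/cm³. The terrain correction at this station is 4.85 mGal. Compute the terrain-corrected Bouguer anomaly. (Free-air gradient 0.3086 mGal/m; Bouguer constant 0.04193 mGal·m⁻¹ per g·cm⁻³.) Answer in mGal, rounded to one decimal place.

Drift-corrected reading = 981241.27 − (-0.162) = 981241.432 mGal
Free-air correction = 0.3086 × 107.3 = 33.11 mGal
Free-air anomaly = 981241.432 − 981230.71 + (33.11) = 43.832 mGal
Bouguer slab correction = 0.04193 × 1.93 × 107.3 = 8.68 mGal
Simple Bouguer anomaly = 43.832 − (8.68) = 35.152 mGal
Complete Bouguer anomaly = 35.152 + 4.85 = 40.002 mGal

40.0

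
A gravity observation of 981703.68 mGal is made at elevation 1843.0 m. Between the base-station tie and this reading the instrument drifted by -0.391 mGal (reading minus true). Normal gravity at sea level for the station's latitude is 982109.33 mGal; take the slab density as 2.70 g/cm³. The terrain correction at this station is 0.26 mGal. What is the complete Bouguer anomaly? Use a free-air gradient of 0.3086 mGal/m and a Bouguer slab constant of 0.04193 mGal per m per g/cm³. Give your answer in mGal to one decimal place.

-44.9

Drift-corrected reading = 981703.68 − (-0.391) = 981704.071 mGal
Free-air correction = 0.3086 × 1843.0 = 568.75 mGal
Free-air anomaly = 981704.071 − 982109.33 + (568.75) = 163.491 mGal
Bouguer slab correction = 0.04193 × 2.70 × 1843.0 = 208.65 mGal
Simple Bouguer anomaly = 163.491 − (208.65) = -45.159 mGal
Complete Bouguer anomaly = -45.159 + 0.26 = -44.899 mGal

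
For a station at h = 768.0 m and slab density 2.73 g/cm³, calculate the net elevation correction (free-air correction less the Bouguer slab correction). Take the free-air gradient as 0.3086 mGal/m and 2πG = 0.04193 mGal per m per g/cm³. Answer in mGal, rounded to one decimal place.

Combined gradient = 0.3086 − 0.04193 × 2.73 = 0.1941311 mGal/m
Combined elevation correction = 0.1941311 × 768.0 = 149.1 mGal

149.1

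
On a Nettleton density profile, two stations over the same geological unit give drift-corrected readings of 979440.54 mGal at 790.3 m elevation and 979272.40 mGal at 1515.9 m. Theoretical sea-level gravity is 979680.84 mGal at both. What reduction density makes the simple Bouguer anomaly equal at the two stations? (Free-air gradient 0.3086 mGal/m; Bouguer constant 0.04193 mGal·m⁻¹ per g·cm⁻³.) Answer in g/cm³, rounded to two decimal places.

1.83

Δg_obs = 979272.40 − 979440.54 = -168.14 mGal over Δh = 1515.9 − 790.3 = 725.6 m
Equal Bouguer anomalies ⇒ Δg_obs + (0.3086 − 0.04193ρ)·Δh = 0
0.3086 − 0.04193ρ = −Δg_obs/Δh = 0.23173
ρ = (0.3086 − 0.23173) / 0.04193 = 1.83 g/cm³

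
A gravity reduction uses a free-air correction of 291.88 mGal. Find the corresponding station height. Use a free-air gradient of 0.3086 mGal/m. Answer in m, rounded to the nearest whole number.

h = 291.88 / 0.3086 = 945.82 m

946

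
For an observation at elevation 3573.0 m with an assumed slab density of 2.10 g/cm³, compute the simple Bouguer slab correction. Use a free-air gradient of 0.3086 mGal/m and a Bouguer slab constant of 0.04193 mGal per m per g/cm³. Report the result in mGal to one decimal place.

314.6

Bouguer slab correction = 0.04193 × 2.10 × 3573.0 = 314.6 mGal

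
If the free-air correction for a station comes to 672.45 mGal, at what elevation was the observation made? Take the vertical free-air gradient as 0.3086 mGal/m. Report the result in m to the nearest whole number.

h = 672.45 / 0.3086 = 2179.03 m

2179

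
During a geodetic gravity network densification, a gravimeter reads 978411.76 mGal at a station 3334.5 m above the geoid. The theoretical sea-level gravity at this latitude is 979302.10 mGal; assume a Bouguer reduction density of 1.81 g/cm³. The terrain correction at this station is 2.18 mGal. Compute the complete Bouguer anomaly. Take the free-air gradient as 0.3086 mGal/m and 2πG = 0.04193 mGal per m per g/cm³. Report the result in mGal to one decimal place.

-112.2

Free-air correction = 0.3086 × 3334.5 = 1029.03 mGal
Free-air anomaly = 978411.76 − 979302.10 + (1029.03) = 138.69 mGal
Bouguer slab correction = 0.04193 × 1.81 × 3334.5 = 253.07 mGal
Simple Bouguer anomaly = 138.69 − (253.07) = -114.38 mGal
Complete Bouguer anomaly = -114.38 + 2.18 = -112.20 mGal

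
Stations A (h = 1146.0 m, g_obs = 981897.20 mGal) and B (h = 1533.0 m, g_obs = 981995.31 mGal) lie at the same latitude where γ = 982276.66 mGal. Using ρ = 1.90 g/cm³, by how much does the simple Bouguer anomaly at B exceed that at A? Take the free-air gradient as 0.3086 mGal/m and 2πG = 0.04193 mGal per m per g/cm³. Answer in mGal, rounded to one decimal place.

Δg_SB(A) = 981897.20 − 982276.66 + 0.3086×1146.0 − 0.04193×1.90×1146.0 = -117.10 mGal
Δg_SB(B) = 981995.31 − 982276.66 + 0.3086×1533.0 − 0.04193×1.90×1533.0 = 69.60 mGal
Difference = 69.60 − (-117.10) = 186.70 mGal

186.7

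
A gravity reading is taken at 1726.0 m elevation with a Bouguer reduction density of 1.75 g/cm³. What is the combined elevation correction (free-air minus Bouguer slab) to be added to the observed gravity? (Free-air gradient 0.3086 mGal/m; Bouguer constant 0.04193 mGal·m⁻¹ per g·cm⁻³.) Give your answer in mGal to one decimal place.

406.0

Combined gradient = 0.3086 − 0.04193 × 1.75 = 0.2352225 mGal/m
Combined elevation correction = 0.2352225 × 1726.0 = 406.0 mGal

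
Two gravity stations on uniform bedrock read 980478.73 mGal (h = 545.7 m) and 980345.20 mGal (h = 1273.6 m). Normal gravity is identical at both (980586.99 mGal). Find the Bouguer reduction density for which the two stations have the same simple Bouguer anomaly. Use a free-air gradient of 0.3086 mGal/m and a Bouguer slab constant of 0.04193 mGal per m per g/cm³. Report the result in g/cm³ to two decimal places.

2.98

Δg_obs = 980345.20 − 980478.73 = -133.53 mGal over Δh = 1273.6 − 545.7 = 727.9 m
Equal Bouguer anomalies ⇒ Δg_obs + (0.3086 − 0.04193ρ)·Δh = 0
0.3086 − 0.04193ρ = −Δg_obs/Δh = 0.18345
ρ = (0.3086 − 0.18345) / 0.04193 = 2.98 g/cm³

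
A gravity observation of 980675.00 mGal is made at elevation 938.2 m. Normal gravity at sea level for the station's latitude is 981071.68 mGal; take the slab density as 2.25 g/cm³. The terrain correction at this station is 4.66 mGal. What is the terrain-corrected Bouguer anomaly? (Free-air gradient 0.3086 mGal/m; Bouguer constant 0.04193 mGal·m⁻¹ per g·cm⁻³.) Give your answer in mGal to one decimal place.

-191.0

Free-air correction = 0.3086 × 938.2 = 289.53 mGal
Free-air anomaly = 980675.00 − 981071.68 + (289.53) = -107.15 mGal
Bouguer slab correction = 0.04193 × 2.25 × 938.2 = 88.51 mGal
Simple Bouguer anomaly = -107.15 − (88.51) = -195.66 mGal
Complete Bouguer anomaly = -195.66 + 4.66 = -191.00 mGal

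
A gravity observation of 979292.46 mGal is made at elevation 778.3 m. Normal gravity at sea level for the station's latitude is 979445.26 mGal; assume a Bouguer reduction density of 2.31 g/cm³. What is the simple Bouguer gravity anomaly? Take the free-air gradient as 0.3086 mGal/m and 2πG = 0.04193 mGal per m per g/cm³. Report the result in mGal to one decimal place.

12.0

Free-air correction = 0.3086 × 778.3 = 240.18 mGal
Free-air anomaly = 979292.46 − 979445.26 + (240.18) = 87.38 mGal
Bouguer slab correction = 0.04193 × 2.31 × 778.3 = 75.38 mGal
Simple Bouguer anomaly = 87.38 − (75.38) = 12.00 mGal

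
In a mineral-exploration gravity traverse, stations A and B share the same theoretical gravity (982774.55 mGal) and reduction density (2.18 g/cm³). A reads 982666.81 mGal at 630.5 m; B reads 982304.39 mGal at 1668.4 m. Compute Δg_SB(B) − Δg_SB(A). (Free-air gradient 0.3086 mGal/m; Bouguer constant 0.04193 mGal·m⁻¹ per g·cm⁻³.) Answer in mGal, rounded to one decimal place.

Δg_SB(A) = 982666.81 − 982774.55 + 0.3086×630.5 − 0.04193×2.18×630.5 = 29.20 mGal
Δg_SB(B) = 982304.39 − 982774.55 + 0.3086×1668.4 − 0.04193×2.18×1668.4 = -107.80 mGal
Difference = -107.80 − (29.20) = -137.00 mGal

-137.0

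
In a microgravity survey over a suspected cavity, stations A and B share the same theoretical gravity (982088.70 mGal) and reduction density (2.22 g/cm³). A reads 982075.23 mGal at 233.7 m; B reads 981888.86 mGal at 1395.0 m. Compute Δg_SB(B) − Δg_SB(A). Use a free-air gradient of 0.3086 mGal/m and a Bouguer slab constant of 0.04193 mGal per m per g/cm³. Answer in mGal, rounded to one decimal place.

Δg_SB(A) = 982075.23 − 982088.70 + 0.3086×233.7 − 0.04193×2.22×233.7 = 36.90 mGal
Δg_SB(B) = 981888.86 − 982088.70 + 0.3086×1395.0 − 0.04193×2.22×1395.0 = 100.80 mGal
Difference = 100.80 − (36.90) = 63.90 mGal

63.9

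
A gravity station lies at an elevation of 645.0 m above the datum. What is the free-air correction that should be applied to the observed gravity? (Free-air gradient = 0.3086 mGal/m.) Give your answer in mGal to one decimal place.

Free-air correction = 0.3086 × 645.0 = 199.0 mGal

199.0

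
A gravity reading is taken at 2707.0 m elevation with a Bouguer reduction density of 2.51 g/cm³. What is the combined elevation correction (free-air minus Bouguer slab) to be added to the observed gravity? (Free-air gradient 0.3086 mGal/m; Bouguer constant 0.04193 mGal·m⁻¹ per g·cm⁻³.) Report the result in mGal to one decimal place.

550.5

Combined gradient = 0.3086 − 0.04193 × 2.51 = 0.2033557 mGal/m
Combined elevation correction = 0.2033557 × 2707.0 = 550.5 mGal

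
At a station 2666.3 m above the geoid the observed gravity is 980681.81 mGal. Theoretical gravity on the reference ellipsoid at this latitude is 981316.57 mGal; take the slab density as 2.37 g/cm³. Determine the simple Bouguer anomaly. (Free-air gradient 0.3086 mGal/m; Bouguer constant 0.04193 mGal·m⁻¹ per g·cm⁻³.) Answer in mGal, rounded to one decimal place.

Free-air correction = 0.3086 × 2666.3 = 822.82 mGal
Free-air anomaly = 980681.81 − 981316.57 + (822.82) = 188.06 mGal
Bouguer slab correction = 0.04193 × 2.37 × 2666.3 = 264.96 mGal
Simple Bouguer anomaly = 188.06 − (264.96) = -76.90 mGal

-76.9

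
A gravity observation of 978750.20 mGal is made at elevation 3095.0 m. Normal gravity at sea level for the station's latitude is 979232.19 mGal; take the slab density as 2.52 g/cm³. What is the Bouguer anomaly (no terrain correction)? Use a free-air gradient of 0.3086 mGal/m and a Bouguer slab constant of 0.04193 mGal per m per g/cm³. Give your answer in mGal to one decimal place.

Free-air correction = 0.3086 × 3095.0 = 955.12 mGal
Free-air anomaly = 978750.20 − 979232.19 + (955.12) = 473.13 mGal
Bouguer slab correction = 0.04193 × 2.52 × 3095.0 = 327.03 mGal
Simple Bouguer anomaly = 473.13 − (327.03) = 146.10 mGal

146.1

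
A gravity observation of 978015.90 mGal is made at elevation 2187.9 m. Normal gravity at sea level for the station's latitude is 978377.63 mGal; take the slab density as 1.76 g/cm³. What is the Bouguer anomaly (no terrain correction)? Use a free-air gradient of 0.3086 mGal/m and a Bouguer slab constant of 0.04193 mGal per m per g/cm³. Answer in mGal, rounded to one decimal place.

Free-air correction = 0.3086 × 2187.9 = 675.19 mGal
Free-air anomaly = 978015.90 − 978377.63 + (675.19) = 313.46 mGal
Bouguer slab correction = 0.04193 × 1.76 × 2187.9 = 161.46 mGal
Simple Bouguer anomaly = 313.46 − (161.46) = 152.00 mGal

152.0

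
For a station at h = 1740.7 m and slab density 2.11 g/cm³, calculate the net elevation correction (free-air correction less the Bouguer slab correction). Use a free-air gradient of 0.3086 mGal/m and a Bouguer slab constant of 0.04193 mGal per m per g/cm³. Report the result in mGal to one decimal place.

Combined gradient = 0.3086 − 0.04193 × 2.11 = 0.2201277 mGal/m
Combined elevation correction = 0.2201277 × 1740.7 = 383.2 mGal

383.2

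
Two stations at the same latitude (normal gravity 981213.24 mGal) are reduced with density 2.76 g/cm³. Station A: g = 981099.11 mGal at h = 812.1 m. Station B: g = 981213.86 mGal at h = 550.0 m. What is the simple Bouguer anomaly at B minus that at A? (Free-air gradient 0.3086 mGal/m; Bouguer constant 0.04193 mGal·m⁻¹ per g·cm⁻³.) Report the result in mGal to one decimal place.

Δg_SB(A) = 981099.11 − 981213.24 + 0.3086×812.1 − 0.04193×2.76×812.1 = 42.50 mGal
Δg_SB(B) = 981213.86 − 981213.24 + 0.3086×550.0 − 0.04193×2.76×550.0 = 106.70 mGal
Difference = 106.70 − (42.50) = 64.20 mGal

64.2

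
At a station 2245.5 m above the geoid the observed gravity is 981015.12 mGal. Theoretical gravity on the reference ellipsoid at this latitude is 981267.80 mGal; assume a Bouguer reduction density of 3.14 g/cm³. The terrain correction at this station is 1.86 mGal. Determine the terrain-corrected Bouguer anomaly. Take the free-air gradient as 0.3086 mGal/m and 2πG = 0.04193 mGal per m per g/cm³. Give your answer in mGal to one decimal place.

Free-air correction = 0.3086 × 2245.5 = 692.96 mGal
Free-air anomaly = 981015.12 − 981267.80 + (692.96) = 440.28 mGal
Bouguer slab correction = 0.04193 × 3.14 × 2245.5 = 295.64 mGal
Simple Bouguer anomaly = 440.28 − (295.64) = 144.64 mGal
Complete Bouguer anomaly = 144.64 + 1.86 = 146.50 mGal

146.5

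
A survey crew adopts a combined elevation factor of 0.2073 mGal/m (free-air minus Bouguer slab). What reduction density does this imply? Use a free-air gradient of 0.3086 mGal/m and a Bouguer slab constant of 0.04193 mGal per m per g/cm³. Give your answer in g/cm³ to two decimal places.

2.42

0.2073 = 0.3086 − 0.04193 × ρ
ρ = (0.3086 − 0.2073) / 0.04193 = 2.42 g/cm³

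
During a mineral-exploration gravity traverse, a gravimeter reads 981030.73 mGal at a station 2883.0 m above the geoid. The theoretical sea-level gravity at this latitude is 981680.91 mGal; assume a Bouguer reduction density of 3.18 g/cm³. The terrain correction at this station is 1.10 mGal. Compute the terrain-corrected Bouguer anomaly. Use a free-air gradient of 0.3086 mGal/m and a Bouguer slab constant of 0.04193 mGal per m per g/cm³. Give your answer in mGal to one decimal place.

-143.8

Free-air correction = 0.3086 × 2883.0 = 889.69 mGal
Free-air anomaly = 981030.73 − 981680.91 + (889.69) = 239.51 mGal
Bouguer slab correction = 0.04193 × 3.18 × 2883.0 = 384.41 mGal
Simple Bouguer anomaly = 239.51 − (384.41) = -144.90 mGal
Complete Bouguer anomaly = -144.90 + 1.10 = -143.80 mGal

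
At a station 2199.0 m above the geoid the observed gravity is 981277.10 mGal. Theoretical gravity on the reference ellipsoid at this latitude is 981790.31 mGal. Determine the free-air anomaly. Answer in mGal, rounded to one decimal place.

165.4

Free-air correction = 0.3086 × 2199.0 = 678.61 mGal
Free-air anomaly = 981277.10 − 981790.31 + (678.61) = 165.40 mGal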